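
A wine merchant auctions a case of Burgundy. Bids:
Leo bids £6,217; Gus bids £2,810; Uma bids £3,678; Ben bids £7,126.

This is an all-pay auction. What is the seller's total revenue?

Bids in order: 7,126 (Ben) > 6,217 (Leo) > 3,678 (Uma) > 2,810 (Gus)
Ben wins with the top bid; all bids are sunk regardless.
Every bidder forfeits their bid regardless of winning.
Revenue = 6,217 + 2,810 + 3,678 + 7,126 = £19,831.

Total revenue: £19,831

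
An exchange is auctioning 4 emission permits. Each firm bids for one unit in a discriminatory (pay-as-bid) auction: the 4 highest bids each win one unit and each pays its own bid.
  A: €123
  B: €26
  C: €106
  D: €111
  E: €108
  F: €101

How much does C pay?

Bids ranked high→low: 123 (A), 111 (D), 108 (E), 106 (C), 101 (F), 26 (B)
The 4 highest are A, D, E, C.
C wins → own bid €106.

C pays €106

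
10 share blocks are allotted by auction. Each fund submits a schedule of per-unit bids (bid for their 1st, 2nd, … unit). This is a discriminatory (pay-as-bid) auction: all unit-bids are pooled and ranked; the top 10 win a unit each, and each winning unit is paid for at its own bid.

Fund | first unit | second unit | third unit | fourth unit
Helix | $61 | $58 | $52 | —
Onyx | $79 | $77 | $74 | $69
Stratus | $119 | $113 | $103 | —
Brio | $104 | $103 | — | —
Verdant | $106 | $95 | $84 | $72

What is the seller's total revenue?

All unit-bids, highest first — top 10: 119 (Stratus-1), 113 (Stratus-2), 106 (Verdant-1), 104 (Brio-1), 103 (Stratus-3), 103 (Brio-2), 95 (Verdant-2), 84 (Verdant-3), 79 (Onyx-1), 77 (Onyx-2)
Next rejected bid: $74 (not a price — pay-as-bid).
Each winning unit pays its own bid.
Revenue = 119 + 113 + 106 + 104 + 103 + 103 + 95 + 84 + 79 + 77 = $983.

Total revenue: $983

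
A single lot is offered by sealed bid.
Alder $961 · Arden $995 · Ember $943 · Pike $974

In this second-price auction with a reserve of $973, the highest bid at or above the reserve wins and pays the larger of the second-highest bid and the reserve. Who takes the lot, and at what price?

Arden pays $974

Bids ranked: 995 (Arden) > 974 (Pike) > 961 (Alder) > 943 (Ember)
Highest eligible bid: Arden at $995.
Second-highest bid $974 exceeds the reserve $973 → payment $974.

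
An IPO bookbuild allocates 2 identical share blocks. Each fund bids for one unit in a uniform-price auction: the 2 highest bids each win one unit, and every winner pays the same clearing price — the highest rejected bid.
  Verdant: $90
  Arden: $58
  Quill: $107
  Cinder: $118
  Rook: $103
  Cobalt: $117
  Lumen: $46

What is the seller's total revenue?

Sorting: 118 (Cinder), 117 (Cobalt), 107 (Quill), 103 (Rook), …
Winners (2 units): Cinder, Cobalt.
First losing bid is Quill's $107, which sets the uniform price.
Total revenue = 2 × $107 = $214.

Total revenue: $214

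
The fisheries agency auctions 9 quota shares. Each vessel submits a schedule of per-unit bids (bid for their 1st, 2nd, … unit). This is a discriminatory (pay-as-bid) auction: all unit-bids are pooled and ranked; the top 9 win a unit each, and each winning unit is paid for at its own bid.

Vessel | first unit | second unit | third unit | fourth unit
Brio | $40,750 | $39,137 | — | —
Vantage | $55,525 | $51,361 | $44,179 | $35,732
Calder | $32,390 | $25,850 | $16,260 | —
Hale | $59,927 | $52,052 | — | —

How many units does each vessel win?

Brio 2, Calder 1, Hale 2, Vantage 4

Merging the schedules and taking the best 9: 59,927 (Hale-1), 55,525 (Vantage-1), 52,052 (Hale-2), 51,361 (Vantage-2), 44,179 (Vantage-3), 40,750 (Brio-1), 39,137 (Brio-2), 35,732 (Vantage-4), 32,390 (Calder-1)
Next rejected bid: $25,850 (not a price — pay-as-bid).
Allocation: Brio 2, Calder 1, Hale 2, Vantage 4.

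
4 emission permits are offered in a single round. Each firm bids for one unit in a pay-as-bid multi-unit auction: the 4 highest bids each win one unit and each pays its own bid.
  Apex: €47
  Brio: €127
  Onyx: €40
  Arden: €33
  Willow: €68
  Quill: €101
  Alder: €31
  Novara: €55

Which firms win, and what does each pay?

Brio €127, Quill €101, Willow €68, Novara €55

Sorting: 127 (Brio), 101 (Quill), 68 (Willow), 55 (Novara), 47 (Apex), 40 (Onyx), …
Top 4: Brio, Quill, Willow, Novara.
Each winner pays its own bid: Brio €127, Quill €101, Willow €68, Novara €55.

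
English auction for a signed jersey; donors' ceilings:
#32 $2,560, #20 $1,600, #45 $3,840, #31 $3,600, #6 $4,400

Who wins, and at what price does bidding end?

#6 wins at $3,840

Ascending (English) auction: the price rises until one bidder remains; the winner pays the price at which the last rival dropped out.
Limits in order: 4,400 (#6) > 3,840 (#45) > 3,600 (#31) > 2,560 (#32) > 1,600 (#20)
Once the price passes $3,840, only #6 is left; the hammer falls at #45's limit of $3,840.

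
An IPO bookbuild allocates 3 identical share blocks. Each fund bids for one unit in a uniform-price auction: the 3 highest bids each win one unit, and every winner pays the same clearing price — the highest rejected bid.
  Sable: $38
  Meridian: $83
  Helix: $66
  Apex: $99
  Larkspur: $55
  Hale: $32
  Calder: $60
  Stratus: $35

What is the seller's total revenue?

Total revenue: $180

Sorting: 99 (Apex), 83 (Meridian), 66 (Helix), 60 (Calder), 55 (Larkspur), …
The 3 highest are Apex, Meridian, Helix.
Highest unsuccessful bid: $60 → clearing price.
Total revenue = 3 × $60 = $180.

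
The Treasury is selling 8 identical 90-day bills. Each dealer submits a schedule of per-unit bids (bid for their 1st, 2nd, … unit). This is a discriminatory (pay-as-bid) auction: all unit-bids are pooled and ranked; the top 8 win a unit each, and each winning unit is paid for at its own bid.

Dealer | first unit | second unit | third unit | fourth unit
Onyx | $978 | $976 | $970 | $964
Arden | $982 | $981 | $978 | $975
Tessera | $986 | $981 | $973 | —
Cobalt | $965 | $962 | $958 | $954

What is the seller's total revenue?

Total revenue: $7,837

Merging the schedules and taking the best 8: 986 (Tessera-1), 982 (Arden-1), 981 (Arden-2), 981 (Tessera-2), 978 (Onyx-1), 978 (Arden-3), 976 (Onyx-2), 975 (Arden-4)
Next rejected bid: $973 (not a price — pay-as-bid).
Each winning unit pays its own bid.
Revenue = 986 + 982 + 981 + 981 + 978 + 978 + 976 + 975 = $7,837.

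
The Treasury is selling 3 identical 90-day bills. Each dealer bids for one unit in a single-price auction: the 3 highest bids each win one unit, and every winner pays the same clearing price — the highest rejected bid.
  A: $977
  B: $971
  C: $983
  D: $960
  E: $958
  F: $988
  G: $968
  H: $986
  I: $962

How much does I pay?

I pays $0

Sorting: 988 (F), 986 (H), 983 (C), 977 (A), 971 (B), …
Winners (3 units): F, H, C.
First losing bid is A's $977, which sets the uniform price.
I does not win → pays $0.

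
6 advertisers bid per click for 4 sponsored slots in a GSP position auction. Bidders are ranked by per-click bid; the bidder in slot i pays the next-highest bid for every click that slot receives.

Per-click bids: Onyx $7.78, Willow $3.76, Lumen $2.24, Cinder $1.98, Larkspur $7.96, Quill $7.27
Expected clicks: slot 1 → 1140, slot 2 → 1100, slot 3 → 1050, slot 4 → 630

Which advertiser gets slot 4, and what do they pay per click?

Willow; $2.24 per click

Ranked by bid: $7.96 (Larkspur) > $7.78 (Onyx) > $7.27 (Quill) > $3.76 (Willow) > $2.24 (Lumen) > …
Slot 4 goes to the fourth-ranked bidder, Willow, who pays the next bid down: $2.24/click.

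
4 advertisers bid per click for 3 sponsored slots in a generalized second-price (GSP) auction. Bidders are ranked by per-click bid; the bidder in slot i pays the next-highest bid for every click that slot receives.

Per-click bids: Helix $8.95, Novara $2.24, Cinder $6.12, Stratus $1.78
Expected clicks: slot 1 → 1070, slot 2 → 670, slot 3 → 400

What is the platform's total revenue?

Total revenue: $8761.20

Per-click bids in order: $8.95 (Helix) > $6.12 (Cinder) > $2.24 (Novara) > $1.78 (Stratus)
Slot 1: Helix pays $6.12 × 1070 = $6548.40
Slot 2: Cinder pays $2.24 × 670 = $1500.80
Slot 3: Novara pays $1.78 × 400 = $712.00
Total = $8761.20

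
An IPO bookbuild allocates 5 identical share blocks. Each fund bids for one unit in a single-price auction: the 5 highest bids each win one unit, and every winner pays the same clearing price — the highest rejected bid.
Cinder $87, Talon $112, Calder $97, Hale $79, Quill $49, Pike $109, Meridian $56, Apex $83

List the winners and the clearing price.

Bids ranked high→low: 112 (Talon), 109 (Pike), 97 (Calder), 87 (Cinder), 83 (Apex), 79 (Hale), 56 (Meridian), …
Winners (5 units): Talon, Pike, Calder, Cinder, Apex.
Highest unsuccessful bid: $79 → clearing price.

Talon, Pike, Calder, Cinder, Apex; each pays $79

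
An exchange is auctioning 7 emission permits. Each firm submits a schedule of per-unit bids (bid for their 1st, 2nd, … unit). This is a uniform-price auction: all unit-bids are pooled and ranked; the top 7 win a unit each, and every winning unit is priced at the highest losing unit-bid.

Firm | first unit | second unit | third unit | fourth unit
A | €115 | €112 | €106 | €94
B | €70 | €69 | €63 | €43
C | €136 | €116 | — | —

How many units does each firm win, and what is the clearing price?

Merging the schedules and taking the best 7: 136 (C-1), 116 (C-2), 115 (A-1), 112 (A-2), 106 (A-3), 94 (A-4), 70 (B-1)
The (k+1)-th unit-bid is €69.
Allocation: A 4, B 1, C 2.

A 4, B 1, C 2; clearing price €69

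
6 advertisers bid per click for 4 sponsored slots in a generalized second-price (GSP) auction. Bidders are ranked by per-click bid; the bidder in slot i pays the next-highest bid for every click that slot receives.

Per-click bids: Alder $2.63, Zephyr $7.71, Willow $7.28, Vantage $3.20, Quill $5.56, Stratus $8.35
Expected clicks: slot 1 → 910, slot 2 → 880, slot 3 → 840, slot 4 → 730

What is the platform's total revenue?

Total revenue: $20428.90

Ranked by bid: $8.35 (Stratus) > $7.71 (Zephyr) > $7.28 (Willow) > $5.56 (Quill) > $3.20 (Vantage) > …
Slot 1: Stratus pays $7.71 × 910 = $7016.10
Slot 2: Zephyr pays $7.28 × 880 = $6406.40
Slot 3: Willow pays $5.56 × 840 = $4670.40
Slot 4: Quill pays $3.20 × 730 = $2336.00
Total = $20428.90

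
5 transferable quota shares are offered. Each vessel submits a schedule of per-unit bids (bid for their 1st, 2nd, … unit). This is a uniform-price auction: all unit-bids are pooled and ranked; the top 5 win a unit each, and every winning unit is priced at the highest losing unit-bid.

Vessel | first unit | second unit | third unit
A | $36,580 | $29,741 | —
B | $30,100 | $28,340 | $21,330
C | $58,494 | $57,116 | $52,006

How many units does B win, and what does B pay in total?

B: 1 unit, pays $29,741

Merging the schedules and taking the best 5: 58,494 (C-1), 57,116 (C-2), 52,006 (C-3), 36,580 (A-1), 30,100 (B-1)
Highest rejected unit-bid = $29,741.
B wins 1 unit(s) at $29,741 each.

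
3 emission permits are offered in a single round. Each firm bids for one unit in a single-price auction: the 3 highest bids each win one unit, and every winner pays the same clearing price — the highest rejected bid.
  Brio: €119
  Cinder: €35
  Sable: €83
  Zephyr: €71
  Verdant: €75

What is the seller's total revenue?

Total revenue: €213

Sorting: 119 (Brio), 83 (Sable), 75 (Verdant), 71 (Zephyr), 35 (Cinder)
The 3 highest are Brio, Sable, Verdant.
Clearing price = highest rejected bid = €71.
Total revenue = 3 × €71 = €213.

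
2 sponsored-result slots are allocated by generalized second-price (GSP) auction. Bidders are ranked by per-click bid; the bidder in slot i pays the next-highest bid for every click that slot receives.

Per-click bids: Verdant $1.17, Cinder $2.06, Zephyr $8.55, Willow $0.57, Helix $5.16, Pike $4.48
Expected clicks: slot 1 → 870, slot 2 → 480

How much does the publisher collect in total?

Total revenue: $6639.60

Per-click bids in order: $8.55 (Zephyr) > $5.16 (Helix) > $4.48 (Pike) > …
Slot 1: Zephyr pays $5.16 × 870 = $4489.20
Slot 2: Helix pays $4.48 × 480 = $2150.40
Total = $6639.60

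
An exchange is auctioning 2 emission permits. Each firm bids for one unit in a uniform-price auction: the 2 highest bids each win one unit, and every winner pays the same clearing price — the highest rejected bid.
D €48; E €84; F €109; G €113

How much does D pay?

Ordering the bids: 113 (G), 109 (F), 84 (E), 48 (D)
Winners (2 units): G, F.
Clearing price = highest rejected bid = €84.
D does not win → pays €0.

D pays €0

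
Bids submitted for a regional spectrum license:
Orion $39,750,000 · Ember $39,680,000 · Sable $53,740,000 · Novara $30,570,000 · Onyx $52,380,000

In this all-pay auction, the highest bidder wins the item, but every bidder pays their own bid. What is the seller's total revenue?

Bids ranked: 53,740,000 (Sable) > 52,380,000 (Onyx) > 39,750,000 (Orion) > 39,680,000 (Ember) > 30,570,000 (Novara)
Sable wins with the top bid; all bids are sunk regardless.
Every bidder forfeits their bid regardless of winning.
Revenue = 39,750,000 + 39,680,000 + 53,740,000 + 30,570,000 + 52,380,000 = $216,120,000.

Total revenue: $216,120,000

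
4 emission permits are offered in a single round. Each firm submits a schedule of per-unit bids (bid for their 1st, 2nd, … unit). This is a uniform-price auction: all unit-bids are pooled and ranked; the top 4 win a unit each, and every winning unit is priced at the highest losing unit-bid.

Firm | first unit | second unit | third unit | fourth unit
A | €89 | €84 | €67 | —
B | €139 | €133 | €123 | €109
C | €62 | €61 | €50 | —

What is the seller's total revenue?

All unit-bids, highest first — top 4: 139 (B-1), 133 (B-2), 123 (B-3), 109 (B-4)
The (k+1)-th unit-bid is €89.
Allocation: B 4. Every unit priced at €89.
Revenue = 4 × 89 = €356.

Total revenue: €356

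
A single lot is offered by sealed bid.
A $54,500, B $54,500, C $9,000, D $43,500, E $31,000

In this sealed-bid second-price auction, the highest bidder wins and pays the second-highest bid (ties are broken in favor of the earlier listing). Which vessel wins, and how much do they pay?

Sealed-bid second-price auction: the highest bidder wins and pays the second-highest bid.
Bids ranked: 54,500 (A) > 54,500 (B) > 43,500 (D) > 31,000 (E) > 9,000 (C)
Tie at $54,500 → A wins by tie-break.
Second-price: A pays B's bid of $54,500.

A pays $54,500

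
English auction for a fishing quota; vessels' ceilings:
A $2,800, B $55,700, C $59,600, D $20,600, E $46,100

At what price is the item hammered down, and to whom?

C wins at $55,700

Sorting limits: 59,600 (C) > 55,700 (B) > 46,100 (E) > 20,600 (D) > 2,800 (A)
Once the price passes $55,700, only C is left; the hammer falls at B's limit of $55,700.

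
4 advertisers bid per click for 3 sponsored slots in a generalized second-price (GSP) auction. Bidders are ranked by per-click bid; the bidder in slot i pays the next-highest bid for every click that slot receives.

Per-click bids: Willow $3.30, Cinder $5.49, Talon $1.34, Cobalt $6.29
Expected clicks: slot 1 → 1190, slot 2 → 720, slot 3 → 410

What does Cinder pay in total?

Cinder pays $2376.00

Per-click bids in order: $6.29 (Cobalt) > $5.49 (Cinder) > $3.30 (Willow) > $1.34 (Talon)
Cinder holds slot 2 → pays next bid $3.30 × 720 clicks = $2376.00.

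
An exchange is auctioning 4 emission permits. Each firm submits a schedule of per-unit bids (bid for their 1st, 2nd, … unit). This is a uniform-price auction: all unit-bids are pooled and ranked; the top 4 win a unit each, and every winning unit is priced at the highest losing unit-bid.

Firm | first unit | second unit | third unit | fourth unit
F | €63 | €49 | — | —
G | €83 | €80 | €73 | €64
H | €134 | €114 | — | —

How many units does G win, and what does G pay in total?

G: 2 units, pays €146

Pooled unit-bids ranked (top 4): 134 (H-1), 114 (H-2), 83 (G-1), 80 (G-2)
The (k+1)-th unit-bid is €73.
G wins 2 unit(s) at €73 each.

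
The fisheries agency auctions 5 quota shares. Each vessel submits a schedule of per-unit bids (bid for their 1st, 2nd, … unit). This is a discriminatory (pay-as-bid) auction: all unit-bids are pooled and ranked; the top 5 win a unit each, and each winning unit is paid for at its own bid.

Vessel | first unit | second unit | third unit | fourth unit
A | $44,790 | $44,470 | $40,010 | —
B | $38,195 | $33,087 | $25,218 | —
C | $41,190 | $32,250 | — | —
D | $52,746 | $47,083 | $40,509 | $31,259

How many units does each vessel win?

A 2, C 1, D 2

All unit-bids, highest first — top 5: 52,746 (D-1), 47,083 (D-2), 44,790 (A-1), 44,470 (A-2), 41,190 (C-1)
Next rejected bid: $40,509 (not a price — pay-as-bid).
Allocation: A 2, C 1, D 2.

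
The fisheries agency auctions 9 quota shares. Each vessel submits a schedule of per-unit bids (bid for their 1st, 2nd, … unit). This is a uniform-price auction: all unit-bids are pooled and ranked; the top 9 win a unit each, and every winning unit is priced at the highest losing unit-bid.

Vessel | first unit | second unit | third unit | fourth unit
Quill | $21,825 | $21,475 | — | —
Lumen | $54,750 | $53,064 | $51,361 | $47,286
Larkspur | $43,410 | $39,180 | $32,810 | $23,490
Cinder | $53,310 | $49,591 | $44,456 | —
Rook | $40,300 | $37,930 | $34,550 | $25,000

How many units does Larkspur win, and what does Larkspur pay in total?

Merging the schedules and taking the best 9: 54,750 (Lumen-1), 53,310 (Cinder-1), 53,064 (Lumen-2), 51,361 (Lumen-3), 49,591 (Cinder-2), 47,286 (Lumen-4), 44,456 (Cinder-3), 43,410 (Larkspur-1), 40,300 (Rook-1)
The (k+1)-th unit-bid is $39,180.
Larkspur wins 1 unit(s) at $39,180 each.

Larkspur: 1 unit, pays $39,180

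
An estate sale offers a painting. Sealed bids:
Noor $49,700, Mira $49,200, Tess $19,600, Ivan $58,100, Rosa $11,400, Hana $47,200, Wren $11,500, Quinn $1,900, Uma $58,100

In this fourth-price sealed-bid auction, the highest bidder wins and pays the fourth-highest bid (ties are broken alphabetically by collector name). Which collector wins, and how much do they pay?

Ivan pays $49,200

Rule: the highest bidder wins and pays the fourth-highest bid.
Sorting bids: 58,100 (Ivan) > 58,100 (Uma) > 49,700 (Noor) > 49,200 (Mira) > 47,200 (Hana) > 19,600 (Tess) > …
Ivan and Uma tie at $58,100; tie-break gives it to Ivan.
Ivan is highest; pays the fourth-highest bid, $49,200.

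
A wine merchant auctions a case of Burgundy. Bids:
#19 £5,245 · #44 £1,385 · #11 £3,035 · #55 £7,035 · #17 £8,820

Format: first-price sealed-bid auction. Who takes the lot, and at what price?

Bids in order: 8,820 (#17) > 7,035 (#55) > 5,245 (#19) > 3,035 (#11) > 1,385 (#44)
#17 has the highest bid and pays exactly that: £8,820.

#17 pays £8,820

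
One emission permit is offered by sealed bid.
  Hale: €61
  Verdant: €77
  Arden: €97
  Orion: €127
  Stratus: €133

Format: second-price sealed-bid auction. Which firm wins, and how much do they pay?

Bids ranked: 133 (Stratus) > 127 (Orion) > 97 (Arden) > 77 (Verdant) > 61 (Hale)
Stratus wins with the highest bid; price is set by the runner-up at €127.

Stratus pays €127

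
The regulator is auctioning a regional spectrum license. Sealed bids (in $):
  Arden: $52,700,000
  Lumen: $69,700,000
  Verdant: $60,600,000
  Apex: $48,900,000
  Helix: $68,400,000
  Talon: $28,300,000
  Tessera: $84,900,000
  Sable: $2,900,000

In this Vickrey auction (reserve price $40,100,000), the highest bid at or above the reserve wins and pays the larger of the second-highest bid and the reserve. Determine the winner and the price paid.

Bids ranked: 84,900,000 (Tessera) > 69,700,000 (Lumen) > 68,400,000 (Helix) > 60,600,000 (Verdant) > 52,700,000 (Arden) > 48,900,000 (Apex) > …
Tessera has the top bid at or above the reserve ($84,900,000).
max(second-highest $69,700,000, reserve $40,100,000) = $69,700,000; the reserve does not bind.

Tessera pays $69,700,000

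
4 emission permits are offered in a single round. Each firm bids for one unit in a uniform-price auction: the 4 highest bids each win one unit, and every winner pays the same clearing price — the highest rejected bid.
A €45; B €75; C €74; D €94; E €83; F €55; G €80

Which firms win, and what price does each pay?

D, E, G, B; each pays €74

Sorting: 94 (D), 83 (E), 80 (G), 75 (B), 74 (C), 55 (F), …
Winners (4 units): D, E, G, B.
Clearing price = highest rejected bid = €74.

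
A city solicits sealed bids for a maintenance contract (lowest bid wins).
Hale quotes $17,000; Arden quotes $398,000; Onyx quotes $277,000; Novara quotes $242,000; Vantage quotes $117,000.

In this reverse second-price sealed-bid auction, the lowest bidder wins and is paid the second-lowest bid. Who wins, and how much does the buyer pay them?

Hale is paid $117,000

Reverse second-price sealed-bid auction: the lowest bidder wins and is paid the second-lowest bid.
Sorting bids: 17,000 (Hale) < 117,000 (Vantage) < 242,000 (Novara) < 277,000 (Onyx) < 398,000 (Arden)
Second-price: Hale is paid Vantage's bid of $117,000.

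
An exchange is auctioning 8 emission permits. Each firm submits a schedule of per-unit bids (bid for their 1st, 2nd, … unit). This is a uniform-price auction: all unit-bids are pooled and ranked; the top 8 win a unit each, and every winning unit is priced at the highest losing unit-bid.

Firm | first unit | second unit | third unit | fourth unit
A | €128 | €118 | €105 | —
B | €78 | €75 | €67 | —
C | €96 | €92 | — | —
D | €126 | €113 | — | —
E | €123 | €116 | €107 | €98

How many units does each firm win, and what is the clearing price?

Pooled unit-bids ranked (top 8): 128 (A-1), 126 (D-1), 123 (E-1), 118 (A-2), 116 (E-2), 113 (D-2), 107 (E-3), 105 (A-3)
The (k+1)-th unit-bid is €98.
Allocation: A 3, D 2, E 3.

A 3, D 2, E 3; clearing price €98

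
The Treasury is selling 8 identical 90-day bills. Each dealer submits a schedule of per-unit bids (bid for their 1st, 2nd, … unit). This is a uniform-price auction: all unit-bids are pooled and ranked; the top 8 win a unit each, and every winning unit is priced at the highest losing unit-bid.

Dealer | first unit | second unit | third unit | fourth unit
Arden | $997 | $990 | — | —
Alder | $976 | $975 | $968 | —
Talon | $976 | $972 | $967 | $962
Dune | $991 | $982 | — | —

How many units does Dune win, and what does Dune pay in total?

Dune: 2 units, pays $1,936

Pooled unit-bids ranked (top 8): 997 (Arden-1), 991 (Dune-1), 990 (Arden-2), 982 (Dune-2), 976 (Alder-1), 976 (Talon-1), 975 (Alder-2), 972 (Talon-2)
The (k+1)-th unit-bid is $968.
Dune wins 2 unit(s) at $968 each.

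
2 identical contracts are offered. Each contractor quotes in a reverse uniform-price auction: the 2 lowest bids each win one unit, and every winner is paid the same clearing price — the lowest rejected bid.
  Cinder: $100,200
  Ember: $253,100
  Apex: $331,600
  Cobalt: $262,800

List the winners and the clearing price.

Cinder, Ember; each is paid $262,800

Ordering the bids: 100,200 (Cinder), 253,100 (Ember), 262,800 (Cobalt), 331,600 (Apex)
Winners (2 units): Cinder, Ember.
Clearing price = lowest rejected bid = $262,800.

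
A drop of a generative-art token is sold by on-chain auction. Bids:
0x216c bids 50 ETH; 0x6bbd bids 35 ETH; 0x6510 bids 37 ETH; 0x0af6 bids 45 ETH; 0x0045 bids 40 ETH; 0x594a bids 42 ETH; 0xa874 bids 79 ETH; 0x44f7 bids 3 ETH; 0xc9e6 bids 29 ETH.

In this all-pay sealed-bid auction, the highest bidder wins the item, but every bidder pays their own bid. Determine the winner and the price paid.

0xa874 pays 79 ETH

All-pay sealed-bid auction: the highest bidder wins the item, but every bidder pays their own bid.
Bids in order: 79 (0xa874) > 50 (0x216c) > 45 (0x0af6) > 42 (0x594a) > 40 (0x0045) > 37 (0x6510) > …
0xa874 is highest and takes the item; every bidder forfeits their bid.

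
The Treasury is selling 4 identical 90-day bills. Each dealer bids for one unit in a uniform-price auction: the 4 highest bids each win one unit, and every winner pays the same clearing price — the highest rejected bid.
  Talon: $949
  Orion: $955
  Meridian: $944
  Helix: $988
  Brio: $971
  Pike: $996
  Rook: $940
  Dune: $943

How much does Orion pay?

Sorting: 996 (Pike), 988 (Helix), 971 (Brio), 955 (Orion), 949 (Talon), 944 (Meridian), …
The 4 highest are Pike, Helix, Brio, Orion.
First losing bid is Talon's $949, which sets the uniform price.
Orion wins → pays $949.

Orion pays $949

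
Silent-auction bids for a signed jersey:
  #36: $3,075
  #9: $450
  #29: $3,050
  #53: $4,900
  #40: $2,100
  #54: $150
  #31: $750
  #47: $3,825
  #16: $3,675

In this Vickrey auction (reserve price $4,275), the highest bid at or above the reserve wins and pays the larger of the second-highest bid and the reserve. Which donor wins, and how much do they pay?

#53 pays $4,275

Bids ranked: 4,900 (#53) > 3,825 (#47) > 3,675 (#16) > 3,075 (#36) > 3,050 (#29) > 2,100 (#40) > …
Highest eligible bid: #53 at $4,900.
max(second-highest $3,825, reserve $4,275) = $4,275.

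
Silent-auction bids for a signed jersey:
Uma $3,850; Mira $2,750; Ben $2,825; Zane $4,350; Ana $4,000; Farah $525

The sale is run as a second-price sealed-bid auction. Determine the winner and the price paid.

Zane pays $4,000

Bids ranked: 4,350 (Zane) > 4,000 (Ana) > 3,850 (Uma) > 2,825 (Ben) > 2,750 (Mira) > 525 (Farah)
Zane wins with the highest bid; price is set by the runner-up at $4,000.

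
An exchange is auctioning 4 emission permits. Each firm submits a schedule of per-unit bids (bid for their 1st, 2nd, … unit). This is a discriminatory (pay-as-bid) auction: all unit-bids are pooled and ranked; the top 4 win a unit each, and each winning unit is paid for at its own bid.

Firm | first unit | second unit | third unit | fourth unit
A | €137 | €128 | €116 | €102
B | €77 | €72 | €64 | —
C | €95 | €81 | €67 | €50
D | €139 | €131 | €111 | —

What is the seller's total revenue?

Pooled unit-bids ranked (top 4): 139 (D-1), 137 (A-1), 131 (D-2), 128 (A-2)
Next rejected bid: €116 (not a price — pay-as-bid).
Each winning unit pays its own bid.
Revenue = 139 + 137 + 131 + 128 = €535.

Total revenue: €535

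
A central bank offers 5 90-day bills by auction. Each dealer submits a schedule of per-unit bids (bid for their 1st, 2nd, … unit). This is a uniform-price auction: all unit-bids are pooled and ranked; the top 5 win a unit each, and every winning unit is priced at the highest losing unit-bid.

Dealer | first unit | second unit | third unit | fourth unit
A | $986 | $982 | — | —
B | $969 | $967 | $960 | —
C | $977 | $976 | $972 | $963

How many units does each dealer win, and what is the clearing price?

A 2, C 3; clearing price $969

Pooled unit-bids ranked (top 5): 986 (A-1), 982 (A-2), 977 (C-1), 976 (C-2), 972 (C-3)
First bid not allocated: $969.
Allocation: A 2, C 3.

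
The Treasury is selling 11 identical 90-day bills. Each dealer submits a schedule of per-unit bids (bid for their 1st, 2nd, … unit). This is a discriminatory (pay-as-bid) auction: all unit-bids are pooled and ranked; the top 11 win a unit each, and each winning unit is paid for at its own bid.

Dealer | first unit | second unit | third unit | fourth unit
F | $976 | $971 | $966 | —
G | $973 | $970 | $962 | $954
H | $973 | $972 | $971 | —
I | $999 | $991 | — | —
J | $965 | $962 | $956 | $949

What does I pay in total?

I pays $1,990

All unit-bids, highest first — top 11: 999 (I-1), 991 (I-2), 976 (F-1), 973 (G-1), 973 (H-1), 972 (H-2), 971 (F-2), 971 (H-3), 970 (G-2), 966 (F-3), 965 (J-1)
Next rejected bid: $962 (not a price — pay-as-bid).
I's winning unit-bids: 999 + 991 = $1,990.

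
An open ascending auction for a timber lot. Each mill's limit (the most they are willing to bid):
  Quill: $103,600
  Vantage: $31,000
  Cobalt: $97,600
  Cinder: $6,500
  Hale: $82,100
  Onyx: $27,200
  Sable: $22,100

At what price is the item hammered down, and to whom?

Ascending (English) auction: the price rises until one bidder remains; the winner pays the price at which the last rival dropped out.
Limits ranked: 103,600 (Quill) > 97,600 (Cobalt) > 82,100 (Hale) > 31,000 (Vantage) > 27,200 (Onyx) > 22,100 (Sable) > …
Cobalt is the last rival to drop out, at $97,600; Quill remains and wins at that price.

Quill wins at $97,600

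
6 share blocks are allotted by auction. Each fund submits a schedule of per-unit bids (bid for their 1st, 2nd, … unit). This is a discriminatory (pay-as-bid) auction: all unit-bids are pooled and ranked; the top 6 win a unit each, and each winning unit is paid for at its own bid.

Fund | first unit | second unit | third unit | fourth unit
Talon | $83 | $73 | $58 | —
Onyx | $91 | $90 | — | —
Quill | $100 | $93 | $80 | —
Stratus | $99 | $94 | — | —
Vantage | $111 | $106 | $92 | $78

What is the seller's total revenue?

All unit-bids, highest first — top 6: 111 (Vantage-1), 106 (Vantage-2), 100 (Quill-1), 99 (Stratus-1), 94 (Stratus-2), 93 (Quill-2)
Next rejected bid: $92 (not a price — pay-as-bid).
Each winning unit pays its own bid.
Revenue = 111 + 106 + 100 + 99 + 94 + 93 = $603.

Total revenue: $603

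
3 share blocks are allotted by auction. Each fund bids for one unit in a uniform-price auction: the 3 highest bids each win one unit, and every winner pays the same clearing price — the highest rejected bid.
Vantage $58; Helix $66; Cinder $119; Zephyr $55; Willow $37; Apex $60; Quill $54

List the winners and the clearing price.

Cinder, Helix, Apex; each pays $58

Bids ranked high→low: 119 (Cinder), 66 (Helix), 60 (Apex), 58 (Vantage), 55 (Zephyr), …
Winners (3 units): Cinder, Helix, Apex.
Clearing price = highest rejected bid = $58.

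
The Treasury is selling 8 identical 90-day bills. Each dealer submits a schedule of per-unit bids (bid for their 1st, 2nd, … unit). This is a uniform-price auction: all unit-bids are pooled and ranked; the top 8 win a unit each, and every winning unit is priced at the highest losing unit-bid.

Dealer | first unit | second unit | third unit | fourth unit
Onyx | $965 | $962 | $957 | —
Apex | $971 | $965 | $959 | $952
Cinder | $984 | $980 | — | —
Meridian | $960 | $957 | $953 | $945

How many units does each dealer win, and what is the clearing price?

Pooled unit-bids ranked (top 8): 984 (Cinder-1), 980 (Cinder-2), 971 (Apex-1), 965 (Onyx-1), 965 (Apex-2), 962 (Onyx-2), 960 (Meridian-1), 959 (Apex-3)
First bid not allocated: $957.
Allocation: Apex 3, Cinder 2, Meridian 1, Onyx 2.

Apex 3, Cinder 2, Meridian 1, Onyx 2; clearing price $957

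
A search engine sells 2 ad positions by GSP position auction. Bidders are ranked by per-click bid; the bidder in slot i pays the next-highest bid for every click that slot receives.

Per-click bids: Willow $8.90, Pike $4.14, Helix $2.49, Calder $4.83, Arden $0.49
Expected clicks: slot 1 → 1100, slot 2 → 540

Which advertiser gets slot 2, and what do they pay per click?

Ranked by bid: $8.90 (Willow) > $4.83 (Calder) > $4.14 (Pike) > …
Slot 2 goes to the second-ranked bidder, Calder, who pays the next bid down: $4.14/click.

Calder; $4.14 per click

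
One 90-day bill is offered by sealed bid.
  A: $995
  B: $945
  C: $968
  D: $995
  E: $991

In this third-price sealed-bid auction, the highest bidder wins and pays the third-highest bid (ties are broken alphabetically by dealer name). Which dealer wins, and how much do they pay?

A pays $991

Bids ranked: 995 (A) > 995 (D) > 991 (E) > 968 (C) > 945 (B)
A and D tie at $995; tie-break gives it to A.
A is highest; pays the third-highest bid, $991.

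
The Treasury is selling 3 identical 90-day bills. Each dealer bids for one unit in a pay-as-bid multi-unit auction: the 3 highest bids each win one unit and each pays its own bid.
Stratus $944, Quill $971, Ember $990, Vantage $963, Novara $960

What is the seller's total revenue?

Total revenue: $2,924

Sorting: 990 (Ember), 971 (Quill), 963 (Vantage), 960 (Novara), 944 (Stratus)
Top 3: Ember, Quill, Vantage.
Total revenue = 990 + 971 + 963 = $2,924.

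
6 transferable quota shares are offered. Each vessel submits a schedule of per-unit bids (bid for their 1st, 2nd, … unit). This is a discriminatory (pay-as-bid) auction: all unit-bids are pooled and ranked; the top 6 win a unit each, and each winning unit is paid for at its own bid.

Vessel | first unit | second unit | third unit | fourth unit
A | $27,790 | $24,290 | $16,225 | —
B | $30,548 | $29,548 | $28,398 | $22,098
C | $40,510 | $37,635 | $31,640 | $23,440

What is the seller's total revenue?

Total revenue: $198,279

Pooled unit-bids ranked (top 6): 40,510 (C-1), 37,635 (C-2), 31,640 (C-3), 30,548 (B-1), 29,548 (B-2), 28,398 (B-3)
Next rejected bid: $27,790 (not a price — pay-as-bid).
Each winning unit pays its own bid.
Revenue = 40,510 + 37,635 + 31,640 + 30,548 + 29,548 + 28,398 = $198,279.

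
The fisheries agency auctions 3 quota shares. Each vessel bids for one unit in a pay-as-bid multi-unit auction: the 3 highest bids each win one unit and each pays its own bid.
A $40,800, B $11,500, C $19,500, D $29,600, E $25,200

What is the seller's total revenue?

Sorting: 40,800 (A), 29,600 (D), 25,200 (E), 19,500 (C), 11,500 (B)
Top 3: A, D, E.
Total revenue = 40,800 + 29,600 + 25,200 = $95,600.

Total revenue: $95,600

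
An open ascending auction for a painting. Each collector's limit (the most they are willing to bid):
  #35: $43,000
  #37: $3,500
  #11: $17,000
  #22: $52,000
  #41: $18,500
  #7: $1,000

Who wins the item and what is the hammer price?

Limits in order: 52,000 (#22) > 43,000 (#35) > 18,500 (#41) > 17,000 (#11) > 3,500 (#37) > 1,000 (#7)
#35 is the last rival to drop out, at $43,000; #22 remains and wins at that price.

#22 wins at $43,000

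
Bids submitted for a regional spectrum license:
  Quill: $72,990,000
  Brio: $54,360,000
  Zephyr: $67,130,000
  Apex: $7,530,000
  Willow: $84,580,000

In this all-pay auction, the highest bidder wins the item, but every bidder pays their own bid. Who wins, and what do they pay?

Willow pays $84,580,000

Bids in order: 84,580,000 (Willow) > 72,990,000 (Quill) > 67,130,000 (Zephyr) > 54,360,000 (Brio) > 7,530,000 (Apex)
Willow wins with the top bid; all bids are sunk regardless.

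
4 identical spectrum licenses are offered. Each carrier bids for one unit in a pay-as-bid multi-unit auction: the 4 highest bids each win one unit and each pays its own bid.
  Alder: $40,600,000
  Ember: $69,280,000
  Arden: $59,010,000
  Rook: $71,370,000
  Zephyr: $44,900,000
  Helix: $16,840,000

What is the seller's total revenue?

Ordering the bids: 71,370,000 (Rook), 69,280,000 (Ember), 59,010,000 (Arden), 44,900,000 (Zephyr), 40,600,000 (Alder), 16,840,000 (Helix)
Winners (4 units): Rook, Ember, Arden, Zephyr.
Total revenue = 71,370,000 + 69,280,000 + 59,010,000 + 44,900,000 = $244,560,000.

Total revenue: $244,560,000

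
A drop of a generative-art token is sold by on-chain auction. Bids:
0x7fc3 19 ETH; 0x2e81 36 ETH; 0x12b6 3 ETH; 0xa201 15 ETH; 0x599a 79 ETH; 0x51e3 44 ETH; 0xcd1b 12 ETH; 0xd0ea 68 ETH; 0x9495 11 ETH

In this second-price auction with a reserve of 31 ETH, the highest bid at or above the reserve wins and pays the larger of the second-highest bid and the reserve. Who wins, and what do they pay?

0x599a pays 68 ETH

Second-price auction with a reserve of 31 ETH: the highest bid at or above the reserve wins and pays the larger of the second-highest bid and the reserve.
Sorting bids: 79 (0x599a) > 68 (0xd0ea) > 44 (0x51e3) > 36 (0x2e81) > 19 (0x7fc3) > 15 (0xa201) > …
Highest eligible bid: 0x599a at 79 ETH.
max(second-highest 68 ETH, reserve 31 ETH) = 68 ETH; the reserve does not bind.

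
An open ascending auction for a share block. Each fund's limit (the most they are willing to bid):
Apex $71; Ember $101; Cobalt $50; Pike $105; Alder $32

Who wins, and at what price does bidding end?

Pike wins at $101

Open ascending-bid auction: the price rises until one bidder remains; the winner pays the price at which the last rival dropped out.
Limits ranked: 105 (Pike) > 101 (Ember) > 71 (Apex) > 50 (Cobalt) > 32 (Alder)
Bidding ends when Ember exits at $101; Pike takes it.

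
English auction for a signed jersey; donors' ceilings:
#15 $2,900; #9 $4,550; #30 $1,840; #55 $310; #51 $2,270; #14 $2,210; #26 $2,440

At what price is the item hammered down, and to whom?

#9 wins at $2,900

Ascending (English) auction: the price rises until one bidder remains; the winner pays the price at which the last rival dropped out.
Limits ranked: 4,550 (#9) > 2,900 (#15) > 2,440 (#26) > 2,270 (#51) > 2,210 (#14) > 1,840 (#30) > …
Bidding ends when #15 exits at $2,900; #9 takes it.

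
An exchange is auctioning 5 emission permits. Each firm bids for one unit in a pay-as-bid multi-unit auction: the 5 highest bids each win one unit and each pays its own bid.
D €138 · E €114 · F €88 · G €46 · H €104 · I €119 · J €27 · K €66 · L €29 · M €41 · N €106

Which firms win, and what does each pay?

D €138, I €119, E €114, N €106, H €104

Sorting: 138 (D), 119 (I), 114 (E), 106 (N), 104 (H), 88 (F), 66 (K), …
Winners (5 units): D, I, E, N, H.
Each winner pays its own bid: D €138, I €119, E €114, N €106, H €104.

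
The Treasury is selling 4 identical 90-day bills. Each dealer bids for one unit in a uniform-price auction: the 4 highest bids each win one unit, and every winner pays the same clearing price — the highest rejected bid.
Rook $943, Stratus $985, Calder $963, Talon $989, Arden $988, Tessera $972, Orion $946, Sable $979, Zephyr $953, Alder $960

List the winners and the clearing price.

Bids ranked high→low: 989 (Talon), 988 (Arden), 985 (Stratus), 979 (Sable), 972 (Tessera), 963 (Calder), …
The 4 highest are Talon, Arden, Stratus, Sable.
Clearing price = highest rejected bid = $972.

Talon, Arden, Stratus, Sable; each pays $972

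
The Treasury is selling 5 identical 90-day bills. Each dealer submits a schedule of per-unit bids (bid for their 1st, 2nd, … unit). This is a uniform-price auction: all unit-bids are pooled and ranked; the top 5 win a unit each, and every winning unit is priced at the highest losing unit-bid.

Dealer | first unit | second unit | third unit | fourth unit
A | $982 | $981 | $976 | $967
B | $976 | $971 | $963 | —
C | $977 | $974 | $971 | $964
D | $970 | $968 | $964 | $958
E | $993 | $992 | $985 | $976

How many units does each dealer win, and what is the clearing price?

Merging the schedules and taking the best 5: 993 (E-1), 992 (E-2), 985 (E-3), 982 (A-1), 981 (A-2)
The (k+1)-th unit-bid is $977.
Allocation: A 2, E 3.

A 2, E 3; clearing price $977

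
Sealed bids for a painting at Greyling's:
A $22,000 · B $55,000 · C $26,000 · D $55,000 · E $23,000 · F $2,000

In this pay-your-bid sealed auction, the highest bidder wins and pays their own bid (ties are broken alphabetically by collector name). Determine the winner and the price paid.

B pays $55,000

Bids ranked: 55,000 (B) > 55,000 (D) > 26,000 (C) > 23,000 (E) > 22,000 (A) > 2,000 (F)
B and D tie at $55,000; tie-break gives it to B.
B has the highest bid and pays exactly that: $55,000.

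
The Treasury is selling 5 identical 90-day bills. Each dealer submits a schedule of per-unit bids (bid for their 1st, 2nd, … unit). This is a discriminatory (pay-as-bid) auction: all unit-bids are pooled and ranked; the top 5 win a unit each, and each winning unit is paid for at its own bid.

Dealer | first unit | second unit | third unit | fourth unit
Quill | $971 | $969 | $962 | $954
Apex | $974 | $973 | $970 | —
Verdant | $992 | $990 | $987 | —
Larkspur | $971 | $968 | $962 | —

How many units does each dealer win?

All unit-bids, highest first — top 5: 992 (Verdant-1), 990 (Verdant-2), 987 (Verdant-3), 974 (Apex-1), 973 (Apex-2)
Next rejected bid: $971 (not a price — pay-as-bid).
Allocation: Apex 2, Verdant 3.

Apex 2, Verdant 3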